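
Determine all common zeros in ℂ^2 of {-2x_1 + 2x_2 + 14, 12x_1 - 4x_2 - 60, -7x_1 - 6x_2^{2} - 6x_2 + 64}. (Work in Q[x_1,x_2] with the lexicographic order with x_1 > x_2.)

Compute a lex Gröbner basis by Buchberger's algorithm.
f_1 = -2x_1 + 2x_2 + 14, LT = x_1.
f_2 = 12x_1 - 4x_2 - 60, LT = x_1.
f_3 = -7x_1 - 6x_2^{2} - 6x_2 + 64, LT = x_1.

S(f_1,f_2): lcm = x_1. S = -\tfrac{2}{3}x_2 - 2.
  leading term x_2: no divisor's leading term divides it; move -\tfrac{2}{3}x_2 to the remainder.
  leading term 1: no divisor's leading term divides it; move -2 to the remainder.
  remainder -\tfrac{2}{3}x_2 - 2 ≠ 0; add h_4 = -\tfrac{2}{3}x_2 - 2 to the basis.

The other S-polynomials (S(f_1,f_3), S(f_2,f_3), S(f_1,h_4), S(f_2,h_4), S(f_3,h_4)) all reduce to 0 modulo the current basis, so we have a Gröbner basis.
Inter-reduce: drop elements whose leading term is divisible by another's, tail-reduce, and make monic.
Reduced Gröbner basis: {x_1 - 4, x_2 + 3}.

Elimination: the polynomial x_2 + 3 lies in the elimination ideal for x_2, so x_2 ∈ {-3}. For each such x_2, the remaining basis elements (now univariate) give the rest of the solution.
  x_2 = -3: the earlier basis element becomes x_1 - 4 = 0, giving x_1 = 4 — point (4, -3).
Each listed point satisfies every original equation (direct substitution).

{(4, -3)}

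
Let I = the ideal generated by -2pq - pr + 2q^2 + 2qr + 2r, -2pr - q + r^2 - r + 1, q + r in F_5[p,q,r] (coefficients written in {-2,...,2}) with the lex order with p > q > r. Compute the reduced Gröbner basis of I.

f_1 = -2pq - pr + 2q^2 + 2qr + 2r, LT = pq.
f_2 = -2pr - q + r^2 - r + 1, LT = pr.
f_3 = q + r, LT = q.

S(f_1,f_2): lcm = pqr. S = -2pr^2 - q^2r + 2q^2 + 2qr^2 + 2qr - 2q - r^2.
  leading term pr^2: subtract (r)·f_2 from -2pr^2 - q^2r + 2q^2 + 2qr^2 + 2qr - 2q - r^2 → -q^2r + 2q^2 + 2qr^2 - 2qr - 2q - r^3 - r
  leading term q^2r: subtract (-qr)·f_3 from -q^2r + 2q^2 + 2qr^2 - 2qr - 2q - r^3 - r → 2q^2 - 2qr^2 - 2qr - 2q - r^3 - r
  leading term q^2: subtract (2q)·f_3 from 2q^2 - 2qr^2 - 2qr - 2q - r^3 - r → -2qr^2 + qr - 2q - r^3 - r
  leading term qr^2: subtract (-2r^2)·f_3 from -2qr^2 + qr - 2q - r^3 - r → qr - 2q + r^3 - r
  leading term qr: subtract (r)·f_3 from qr - 2q + r^3 - r → -2q + r^3 - r^2 - r
  leading term q: subtract (-2)·f_3 from -2q + r^3 - r^2 - r → r^3 - r^2 + r
  leading term r^3: no divisor's leading term divides it; move r^3 to the remainder.
  leading term r^2: no divisor's leading term divides it; move -r^2 to the remainder.
  leading term r: no divisor's leading term divides it; move r to the remainder.
  remainder r^3 - r^2 + r ≠ 0; add g_4 = r^3 - r^2 + r to the basis.

S(f_1,f_3): lcm = pq. S = 2pr - q^2 - qr - r.
  leading term pr: subtract (-1)·f_2 from 2pr - q^2 - qr - r → -q^2 - qr - q + r^2 - 2r + 1
  leading term q^2: subtract (-q)·f_3 from -q^2 - qr - q + r^2 - 2r + 1 → -q + r^2 - 2r + 1
  leading term q: subtract (-1)·f_3 from -q + r^2 - 2r + 1 → r^2 - r + 1
  leading term r^2: no divisor's leading term divides it; move r^2 to the remainder.
  leading term r: no divisor's leading term divides it; move -r to the remainder.
  leading term 1: no divisor's leading term divides it; move 1 to the remainder.
  remainder r^2 - r + 1 ≠ 0; add g_5 = r^2 - r + 1 to the basis.

S(f_2,f_3): leading monomials are coprime, so the S-polynomial reduces to 0 (Buchberger's first criterion).
S(f_1,g_4): leading monomials are coprime, so the S-polynomial reduces to 0 (Buchberger's first criterion).
S(f_2,g_4): lcm = pr^3. S = pr^2 - pr - 2qr^2 + 2r^4 - 2r^3 + 2r^2.
  leading term pr^2: subtract (2r)·f_2 from pr^2 - pr - 2qr^2 + 2r^4 - 2r^3 + 2r^2 → -pr - 2qr^2 + 2qr + 2r^4 + r^3 - r^2 - 2r
  leading term pr: subtract (-2)·f_2 from -pr - 2qr^2 + 2qr + 2r^4 + r^3 - r^2 - 2r → -2qr^2 + 2qr - 2q + 2r^4 + r^3 + r^2 + r + 2
  leading term qr^2: subtract (-2r^2)·f_3 from -2qr^2 + 2qr - 2q + 2r^4 + r^3 + r^2 + r + 2 → 2qr - 2q + 2r^4 - 2r^3 + r^2 + r + 2
  leading term qr: subtract (2r)·f_3 from 2qr - 2q + 2r^4 - 2r^3 + r^2 + r + 2 → -2q + 2r^4 - 2r^3 - r^2 + r + 2
  leading term q: subtract (-2)·f_3 from -2q + 2r^4 - 2r^3 - r^2 + r + 2 → 2r^4 - 2r^3 - r^2 - 2r + 2
  leading term r^4: subtract (2r)·g_4 from 2r^4 - 2r^3 - r^2 - 2r + 2 → 2r^2 - 2r + 2
  leading term r^2: subtract (2)·g_5 from 2r^2 - 2r + 2 → 0
  remainder 0.

S(f_3,g_4): leading monomials are coprime, so the S-polynomial reduces to 0 (Buchberger's first criterion).
S(f_1,g_5): leading monomials are coprime, so the S-polynomial reduces to 0 (Buchberger's first criterion).
S(f_2,g_5): lcm = pr^2. S = pr - p - 2qr + 2r^3 - 2r^2 + 2r.
  leading term pr: subtract (2)·f_2 from pr - p - 2qr + 2r^3 - 2r^2 + 2r → -p - 2qr + 2q + 2r^3 + r^2 - r - 2
  leading term p: no divisor's leading term divides it; move -p to the remainder.
  leading term qr: subtract (-2r)·f_3 from -2qr + 2q + 2r^3 + r^2 - r - 2 → 2q + 2r^3 - 2r^2 - r - 2
  leading term q: subtract (2)·f_3 from 2q + 2r^3 - 2r^2 - r - 2 → 2r^3 - 2r^2 + 2r - 2
  leading term r^3: subtract (2)·g_4 from 2r^3 - 2r^2 + 2r - 2 → -2
  leading term 1: no divisor's leading term divides it; move -2 to the remainder.
  remainder -p - 2 ≠ 0; add g_6 = -p - 2 to the basis.

S(f_3,g_5): leading monomials are coprime, so the S-polynomial reduces to 0 (Buchberger's first criterion).
S(g_4,g_5): lcm = r^3. S = 0.
  remainder 0.

S(f_1,g_6): lcm = pq. S = -2pr - q^2 - qr - 2q - r.
  leading term pr: subtract (1)·f_2 from -2pr - q^2 - qr - 2q - r → -q^2 - qr - q - r^2 - 1
  leading term q^2: subtract (-q)·f_3 from -q^2 - qr - q - r^2 - 1 → -q - r^2 - 1
  leading term q: subtract (-1)·f_3 from -q - r^2 - 1 → -r^2 + r - 1
  leading term r^2: subtract (-1)·g_5 from -r^2 + r - 1 → 0
  remainder 0.

S(f_2,g_6): lcm = pr. S = -2q + 2r^2 + r + 2.
  leading term q: subtract (-2)·f_3 from -2q + 2r^2 + r + 2 → 2r^2 - 2r + 2
  leading term r^2: subtract (2)·g_5 from 2r^2 - 2r + 2 → 0
  remainder 0.

S(f_3,g_6): leading monomials are coprime, so the S-polynomial reduces to 0 (Buchberger's first criterion).
S(g_4,g_6): leading monomials are coprime, so the S-polynomial reduces to 0 (Buchberger's first criterion).
S(g_5,g_6): leading monomials are coprime, so the S-polynomial reduces to 0 (Buchberger's first criterion).
Every S-polynomial of the final basis reduces to 0, so we have a Gröbner basis.
Inter-reduce: drop elements whose leading term is divisible by another's, tail-reduce, and make monic.

G = {p + 2, q + r, r^2 - r + 1}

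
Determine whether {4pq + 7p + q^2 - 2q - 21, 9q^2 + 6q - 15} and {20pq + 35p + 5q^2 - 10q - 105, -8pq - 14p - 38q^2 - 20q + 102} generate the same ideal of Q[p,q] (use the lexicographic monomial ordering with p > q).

Yes, the ideals are equal.

Since reduced Gröbner bases are canonical representatives of ideals under a given ordering, it suffices to compute and compare them.
Buchberger on the first generating set:
f_1 = 4pq + 7p + q^2 - 2q - 21, LT = pq.
f_2 = 9q^2 + 6q - 15, LT = q^2.

S(f_1,f_2): lcm = pq^2. S = 13/12pq + 5/3p + 1/4q^3 - 1/2q^2 - 21/4q.
  leading term pq: subtract (13/48)·f_1 from 13/12pq + 5/3p + 1/4q^3 - 1/2q^2 - 21/4q → -11/48p + 1/4q^3 - 37/48q^2 - 113/24q + 91/16
  leading term p: no divisor's leading term divides it; move -11/48p to the remainder.
  leading term q^3: subtract (1/36q)·f_2 from 1/4q^3 - 37/48q^2 - 113/24q + 91/16 → -15/16q^2 - 103/24q + 91/16
  leading term q^2: subtract (-5/48)·f_2 from -15/16q^2 - 103/24q + 91/16 → -11/3q + 33/8
  leading term q: no divisor's leading term divides it; move -11/3q to the remainder.
  leading term 1: no divisor's leading term divides it; move 33/8 to the remainder.
  remainder -11/48p - 11/3q + 33/8 ≠ 0; add g_3 = -11/48p - 11/3q + 33/8 to the basis.

S(f_1,g_3): lcm = pq. S = 7/4p - 63/4q^2 + 35/2q - 21/4.
  leading term p: subtract (-84/11)·g_3 from 7/4p - 63/4q^2 + 35/2q - 21/4 → -63/4q^2 - 21/2q + 105/4
  leading term q^2: subtract (-7/4)·f_2 from -63/4q^2 - 21/2q + 105/4 → 0
  remainder 0.

S(f_2,g_3): leading monomials are coprime, so the S-polynomial reduces to 0 (Buchberger's first criterion).
Every S-polynomial of the final basis reduces to 0, so we have a Gröbner basis.
Inter-reduce: drop elements whose leading term is divisible by another's, tail-reduce, and make monic.
Reduced Gröbner basis: {p + 16q - 18, q^2 + 2/3q - 5/3}.

Buchberger on the second generating set:
h_1 = 20pq + 35p + 5q^2 - 10q - 105, LT = pq.
h_2 = -8pq - 14p - 38q^2 - 20q + 102, LT = pq.

S(h_1,h_2): lcm = pq. S = -9/2q^2 - 3q + 15/2.
  leading term q^2: no divisor's leading term divides it; move -9/2q^2 to the remainder.
  leading term q: no divisor's leading term divides it; move -3q to the remainder.
  leading term 1: no divisor's leading term divides it; move 15/2 to the remainder.
  remainder -9/2q^2 - 3q + 15/2 ≠ 0; add k_3 = -9/2q^2 - 3q + 15/2 to the basis.

S(h_1,k_3): lcm = pq^2. S = 13/12pq + 5/3p + 1/4q^3 - 1/2q^2 - 21/4q.
  leading term pq: subtract (13/240)·h_1 from 13/12pq + 5/3p + 1/4q^3 - 1/2q^2 - 21/4q → -11/48p + 1/4q^3 - 37/48q^2 - 113/24q + 91/16
  leading term p: no divisor's leading term divides it; move -11/48p to the remainder.
  leading term q^3: subtract (-1/18q)·k_3 from 1/4q^3 - 37/48q^2 - 113/24q + 91/16 → -15/16q^2 - 103/24q + 91/16
  leading term q^2: subtract (5/24)·k_3 from -15/16q^2 - 103/24q + 91/16 → -11/3q + 33/8
  leading term q: no divisor's leading term divides it; move -11/3q to the remainder.
  leading term 1: no divisor's leading term divides it; move 33/8 to the remainder.
  remainder -11/48p - 11/3q + 33/8 ≠ 0; add k_4 = -11/48p - 11/3q + 33/8 to the basis.

S(h_2,k_3): lcm = pq^2. S = 13/12pq + 5/3p + 19/4q^3 + 5/2q^2 - 51/4q.
  leading term pq: subtract (13/240)·h_1 from 13/12pq + 5/3p + 19/4q^3 + 5/2q^2 - 51/4q → -11/48p + 19/4q^3 + 107/48q^2 - 293/24q + 91/16
  leading term p: subtract (1)·k_4 from -11/48p + 19/4q^3 + 107/48q^2 - 293/24q + 91/16 → 19/4q^3 + 107/48q^2 - 205/24q + 25/16
  leading term q^3: subtract (-19/18q)·k_3 from 19/4q^3 + 107/48q^2 - 205/24q + 25/16 → -15/16q^2 - 5/8q + 25/16
  leading term q^2: subtract (5/24)·k_3 from -15/16q^2 - 5/8q + 25/16 → 0
  remainder 0.

S(h_1,k_4): lcm = pq. S = 7/4p - 63/4q^2 + 35/2q - 21/4.
  leading term p: subtract (-84/11)·k_4 from 7/4p - 63/4q^2 + 35/2q - 21/4 → -63/4q^2 - 21/2q + 105/4
  leading term q^2: subtract (7/2)·k_3 from -63/4q^2 - 21/2q + 105/4 → 0
  remainder 0.

S(h_2,k_4): lcm = pq. S = 7/4p - 45/4q^2 + 41/2q - 51/4.
  leading term p: subtract (-84/11)·k_4 from 7/4p - 45/4q^2 + 41/2q - 51/4 → -45/4q^2 - 15/2q + 75/4
  leading term q^2: subtract (5/2)·k_3 from -45/4q^2 - 15/2q + 75/4 → 0
  remainder 0.

S(k_3,k_4): leading monomials are coprime, so the S-polynomial reduces to 0 (Buchberger's first criterion).
Every S-polynomial of the final basis reduces to 0, so we have a Gröbner basis.
Inter-reduce: drop elements whose leading term is divisible by another's, tail-reduce, and make monic.
Reduced Gröbner basis: {p + 16q - 18, q^2 + 2/3q - 5/3}.

The two bases agree; hence the ideals are identical.
The choice of monomial ordering does not affect the verdict — as long as both bases are computed under the same ordering, their equality decides ideal equality.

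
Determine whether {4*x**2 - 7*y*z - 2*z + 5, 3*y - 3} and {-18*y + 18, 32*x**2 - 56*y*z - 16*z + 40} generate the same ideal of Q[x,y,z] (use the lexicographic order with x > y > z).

Two ideals are equal iff their reduced Gröbner bases coincide (the reduced basis is unique for a fixed ordering).
Buchberger on the first generating set:
f_1 = 4*x**2 - 7*y*z - 2*z + 5, LT = x**2.
f_2 = 3*y - 3, LT = y.

S(f_1,f_2): leading monomials are coprime, so the S-polynomial reduces to 0 (Buchberger's first criterion).
Every S-polynomial of the final basis reduces to 0, so we have a Gröbner basis.
Inter-reduce: drop elements whose leading term is divisible by another's, tail-reduce, and make monic.
Reduced Gröbner basis: {x**2 - 9/4*z + 5/4, y - 1}.

Buchberger on the second generating set:
h_1 = -18*y + 18, LT = y.
h_2 = 32*x**2 - 56*y*z - 16*z + 40, LT = x**2.

S(h_1,h_2): leading monomials are coprime, so the S-polynomial reduces to 0 (Buchberger's first criterion).
Every S-polynomial of the final basis reduces to 0, so we have a Gröbner basis.
Inter-reduce: drop elements whose leading term is divisible by another's, tail-reduce, and make monic.
Reduced Gröbner basis: {x**2 - 9/4*z + 5/4, y - 1}.

The two bases agree; hence the ideals are identical.

Yes, the ideals are equal.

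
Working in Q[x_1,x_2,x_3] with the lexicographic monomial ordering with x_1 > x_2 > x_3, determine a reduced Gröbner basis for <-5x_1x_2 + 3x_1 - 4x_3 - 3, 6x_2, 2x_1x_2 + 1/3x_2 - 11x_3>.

G = {x_1 - 1, x_2, x_3}

This is the nonlinear analogue of row-reducing a linear system.

f_1 = -5x_1x_2 + 3x_1 - 4x_3 - 3, LT = x_1x_2.
f_2 = 6x_2, LT = x_2.
f_3 = 2x_1x_2 + 1/3x_2 - 11x_3, LT = x_1x_2.

S(f_1,f_2): lcm = x_1x_2. S = -3/5x_1 + 4/5x_3 + 3/5.
  leading term x_1: no divisor's leading term divides it; move -3/5x_1 to the remainder.
  leading term x_3: no divisor's leading term divides it; move 4/5x_3 to the remainder.
  leading term 1: no divisor's leading term divides it; move 3/5 to the remainder.
  remainder -3/5x_1 + 4/5x_3 + 3/5 ≠ 0; add g_4 = -3/5x_1 + 4/5x_3 + 3/5 to the basis.

S(f_1,f_3): lcm = x_1x_2. S = -3/5x_1 - 1/6x_2 + 63/10x_3 + 3/5.
  leading term x_1: subtract (1)·g_4 from -3/5x_1 - 1/6x_2 + 63/10x_3 + 3/5 → -1/6x_2 + 11/2x_3
  leading term x_2: subtract (-1/36)·f_2 from -1/6x_2 + 11/2x_3 → 11/2x_3
  leading term x_3: no divisor's leading term divides it; move 11/2x_3 to the remainder.
  remainder 11/2x_3 ≠ 0; add g_5 = 11/2x_3 to the basis.

The other S-polynomials (S(f_2,f_3), S(f_1,g_4), S(f_2,g_4), S(f_3,g_4), S(f_1,g_5), S(f_2,g_5), S(f_3,g_5), S(g_4,g_5)) all reduce to 0 modulo the current basis, so we have a Gröbner basis.
Inter-reduce: drop elements whose leading term is divisible by another's, tail-reduce, and make monic.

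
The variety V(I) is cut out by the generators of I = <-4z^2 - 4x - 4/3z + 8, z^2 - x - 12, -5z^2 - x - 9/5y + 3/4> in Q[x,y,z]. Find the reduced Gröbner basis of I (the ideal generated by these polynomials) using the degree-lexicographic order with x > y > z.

f_1 = -4z^2 - 4x - 4/3z + 8, LT = z^2.
f_2 = z^2 - x - 12, LT = z^2.
f_3 = -5z^2 - x - 9/5y + 3/4, LT = z^2.

S(f_1,f_2): lcm = z^2. S = 2x + 1/3z + 10.
  reduce S modulo (f_1, f_2, f_3):
  remainder 2x + 1/3z + 10 ≠ 0; add g_4 = 2x + 1/3z + 10 to the basis.

S(f_1,f_3): lcm = z^2. S = 4/5x - 9/25y + 1/3z - 37/20.
  reduce S modulo (f_1, f_2, f_3, g_4):
  remainder -9/25y + 1/5z - 117/20 ≠ 0; add g_5 = -9/25y + 1/5z - 117/20 to the basis.

The other S-polynomials (S(f_2,f_3), S(f_1,g_4), S(f_2,g_4), S(f_3,g_4), S(f_1,g_5), S(f_2,g_5), S(f_3,g_5), S(g_4,g_5)) all reduce to 0 modulo the current basis, so we have a Gröbner basis.
Inter-reduce: drop elements whose leading term is divisible by another's, tail-reduce, and make monic.

G = {z^2 + 1/6z - 7, x + 1/6z + 5, y - 5/9z + 65/4}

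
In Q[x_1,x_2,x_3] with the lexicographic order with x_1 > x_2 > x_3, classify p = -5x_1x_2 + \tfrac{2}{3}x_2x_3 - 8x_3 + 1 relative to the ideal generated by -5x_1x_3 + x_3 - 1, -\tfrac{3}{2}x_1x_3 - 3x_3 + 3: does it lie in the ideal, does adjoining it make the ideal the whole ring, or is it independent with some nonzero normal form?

First compute the reduced Gröbner basis of I by Buchberger's algorithm.
f_1 = -5x_1x_3 + x_3 - 1, LT = x_1x_3.
f_2 = -\tfrac{3}{2}x_1x_3 - 3x_3 + 3, LT = x_1x_3.

S(f_1,f_2): lcm = x_1x_3. S = -\tfrac{11}{5}x_3 + \tfrac{11}{5}.
  leading term x_3: no divisor's leading term divides it; move -\tfrac{11}{5}x_3 to the remainder.
  leading term 1: no divisor's leading term divides it; move \tfrac{11}{5} to the remainder.
  remainder -\tfrac{11}{5}x_3 + \tfrac{11}{5} ≠ 0; add h_3 = -\tfrac{11}{5}x_3 + \tfrac{11}{5} to the basis.

S(f_1,h_3): lcm = x_1x_3. S = x_1 - \tfrac{1}{5}x_3 + \tfrac{1}{5}.
  leading term x_1: no divisor's leading term divides it; move x_1 to the remainder.
  leading term x_3: subtract (\tfrac{1}{11})·h_3 from -\tfrac{1}{5}x_3 + \tfrac{1}{5} → 0
  remainder x_1 ≠ 0; add h_4 = x_1 to the basis.

The other S-polynomials (S(f_2,h_3), S(f_1,h_4), S(f_2,h_4), S(h_3,h_4)) all reduce to 0 modulo the current basis, so we have a Gröbner basis.
Inter-reduce: drop elements whose leading term is divisible by another's, tail-reduce, and make monic.
Reduced Gröbner basis: {x_1, x_3 - 1}.
Label its elements g_1 = x_1, g_2 = x_3 - 1.

Reduce p = -5x_1x_2 + \tfrac{2}{3}x_2x_3 - 8x_3 + 1 modulo G:
  leading term x_1x_2: subtract (-5x_2)·g_1 from -5x_1x_2 + \tfrac{2}{3}x_2x_3 - 8x_3 + 1 → \tfrac{2}{3}x_2x_3 - 8x_3 + 1
  leading term x_2x_3: subtract (\tfrac{2}{3}x_2)·g_2 from \tfrac{2}{3}x_2x_3 - 8x_3 + 1 → \tfrac{2}{3}x_2 - 8x_3 + 1
  leading term x_2: no divisor's leading term divides it; move \tfrac{2}{3}x_2 to the remainder.
  leading term x_3: subtract (-8)·g_2 from -8x_3 + 1 → -7
  leading term 1: no divisor's leading term divides it; move -7 to the remainder.
  normal form = \tfrac{2}{3}x_2 - 7.
The normal form is nonzero, so p ∉ I. Since p minus its normal form lies in I, I + (p) = I + (r) where r = \tfrac{2}{3}x_2 - 7; decide whether this ideal is the whole ring.
Run Buchberger on G together with r (pairs among the g_i already reduce to 0 since G is a Gröbner basis):
g_1 = x_1, LT = x_1.
g_2 = x_3 - 1, LT = x_3.
r = \tfrac{2}{3}x_2 - 7, LT = x_2.

The S-polynomials (S(g_1,g_2), S(g_1,r), S(g_2,r)) all reduce to 0 modulo the current basis, so we have a Gröbner basis.
Inter-reduce: drop elements whose leading term is divisible by another's, tail-reduce, and make monic.
Reduced Gröbner basis: {x_1, x_2 - \tfrac{21}{2}, x_3 - 1}.
The reduced Gröbner basis of I + (p) is {x_1, x_2 - \tfrac{21}{2}, x_3 - 1} ≠ {1}, a proper ideal, so the enlarged system stays consistent: p is independent of I, with normal form \tfrac{2}{3}x_2 - 7.

Ideal membership is decidable via reduction modulo a Gröbner basis.

-5x_1x_2 + \tfrac{2}{3}x_2x_3 - 8x_3 + 1 is independent of I; its normal form modulo I is \tfrac{2}{3}x_2 - 7.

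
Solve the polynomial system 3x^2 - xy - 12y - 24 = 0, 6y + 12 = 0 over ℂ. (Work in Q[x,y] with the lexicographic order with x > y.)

Compute a lex Gröbner basis by Buchberger's algorithm.
f_1 = 3x^2 - xy - 12y - 24, LT = x^2.
f_2 = 6y + 12, LT = y.

The S-polynomials (S(f_1,f_2)) all reduce to 0 modulo the current basis, so we have a Gröbner basis.
Inter-reduce: drop elements whose leading term is divisible by another's, tail-reduce, and make monic.
Reduced Gröbner basis: {x^2 + 2/3x, y + 2}.

A lex Gröbner basis eliminates variables successively. Here y + 2 depends only on y, with roots {-2}; lifting each root through the earlier basis elements recovers the full solutions.
  y = -2: the earlier basis element becomes x^2 + 2/3x = 0, giving x = -2/3, 0 — points (-2/3, -2), (0, -2).

{(-2/3, -2), (0, -2)}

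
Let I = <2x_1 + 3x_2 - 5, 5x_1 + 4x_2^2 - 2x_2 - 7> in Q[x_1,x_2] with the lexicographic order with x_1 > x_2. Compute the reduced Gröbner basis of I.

f_1 = 2x_1 + 3x_2 - 5, LT = x_1.
f_2 = 5x_1 + 4x_2^2 - 2x_2 - 7, LT = x_1.

S(f_1,f_2): lcm = x_1. S = -4/5x_2^2 + 19/10x_2 - 11/10.
  leading term x_2^2: no divisor's leading term divides it; move -4/5x_2^2 to the remainder.
  leading term x_2: no divisor's leading term divides it; move 19/10x_2 to the remainder.
  leading term 1: no divisor's leading term divides it; move -11/10 to the remainder.
  remainder -4/5x_2^2 + 19/10x_2 - 11/10 ≠ 0; add g_3 = -4/5x_2^2 + 19/10x_2 - 11/10 to the basis.

S(f_1,g_3): leading monomials are coprime, so the S-polynomial reduces to 0 (Buchberger's first criterion).
S(f_2,g_3): leading monomials are coprime, so the S-polynomial reduces to 0 (Buchberger's first criterion).
Every S-polynomial of the final basis reduces to 0, so we have a Gröbner basis.
Inter-reduce: drop elements whose leading term is divisible by another's, tail-reduce, and make monic.

G = {x_1 + 3/2x_2 - 5/2, x_2^2 - 19/8x_2 + 11/8}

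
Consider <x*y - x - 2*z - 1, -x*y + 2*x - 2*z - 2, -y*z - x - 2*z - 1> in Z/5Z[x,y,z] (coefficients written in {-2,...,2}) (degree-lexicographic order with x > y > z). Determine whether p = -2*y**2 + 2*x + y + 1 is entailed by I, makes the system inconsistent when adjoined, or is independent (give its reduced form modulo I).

-2*y**2 + 2*x + y + 1 lies in I (it reduces to 0).

First compute the reduced Gröbner basis of I by Buchberger's algorithm.
f_1 = x*y - x - 2*z - 1, LT = x*y.
f_2 = -x*y + 2*x - 2*z - 2, LT = x*y.
f_3 = -y*z - x - 2*z - 1, LT = y*z.

S(f_1,f_2): lcm = x*y. S = x + z + 2.
  leading term x: no divisor's leading term divides it; move x to the remainder.
  leading term z: no divisor's leading term divides it; move z to the remainder.
  leading term 1: no divisor's leading term divides it; move 2 to the remainder.
  remainder x + z + 2 ≠ 0; add h_4 = x + z + 2 to the basis.

S(f_1,f_3): lcm = x*y*z. S = -x**2 + 2*x*z - 2*z**2 - x - z.
  leading term x**2: subtract (-x)·h_4 from -x**2 + 2*x*z - 2*z**2 - x - z → -2*x*z - 2*z**2 + x - z
  leading term x*z: subtract (-2*z)·h_4 from -2*x*z - 2*z**2 + x - z → x - 2*z
  leading term x: subtract (1)·h_4 from x - 2*z → 2*z - 2
  leading term z: no divisor's leading term divides it; move 2*z to the remainder.
  leading term 1: no divisor's leading term divides it; move -2 to the remainder.
  remainder 2*z - 2 ≠ 0; add h_5 = 2*z - 2 to the basis.

S(f_1,h_4): lcm = x*y. S = -y*z - x - 2*y - 2*z - 1.
  leading term y*z: subtract (1)·f_3 from -y*z - x - 2*y - 2*z - 1 → -2*y
  leading term y: no divisor's leading term divides it; move -2*y to the remainder.
  remainder -2*y ≠ 0; add h_6 = -2*y to the basis.

The other S-polynomials (S(f_2,f_3), S(f_2,h_4), S(f_3,h_4), S(f_1,h_5), S(f_2,h_5), S(f_3,h_5), S(h_4,h_5), S(f_1,h_6), S(f_2,h_6), S(f_3,h_6), S(h_4,h_6), S(h_5,h_6)) all reduce to 0 modulo the current basis, so we have a Gröbner basis.
Inter-reduce: drop elements whose leading term is divisible by another's, tail-reduce, and make monic.
Reduced Gröbner basis: {x - 2, y, z - 1}.
Label its elements g_1 = x - 2, g_2 = y, g_3 = z - 1.

Reduce p = -2*y**2 + 2*x + y + 1 modulo G:
  leading term y**2: subtract (-2*y)·g_2 from -2*y**2 + 2*x + y + 1 → 2*x + y + 1
  leading term x: subtract (2)·g_1 from 2*x + y + 1 → y
  leading term y: subtract (1)·g_2 from y → 0
  normal form = 0.
Since the normal form is 0, p ∈ I.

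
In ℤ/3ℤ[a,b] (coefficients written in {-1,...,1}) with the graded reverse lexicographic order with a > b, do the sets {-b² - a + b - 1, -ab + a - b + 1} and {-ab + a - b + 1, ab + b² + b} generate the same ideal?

For a fixed monomial order, each ideal has a unique reduced Gröbner basis; comparing bases decides equality.
Buchberger on the first generating set:
f_1 = -b² - a + b - 1, LT = b².
f_2 = -ab + a - b + 1, LT = ab.

S(f_1,f_2): lcm = ab². S = a² - b² + a + b.
  leading term a²: no divisor's leading term divides it; move a² to the remainder.
  leading term b²: subtract (1)·f_1 from -b² + a + b → -a + 1
  leading term a: no divisor's leading term divides it; move -a to the remainder.
  leading term 1: no divisor's leading term divides it; move 1 to the remainder.
  remainder a² - a + 1 ≠ 0; add g_3 = a² - a + 1 to the basis.

The other S-polynomials (S(f_1,g_3), S(f_2,g_3)) all reduce to 0 modulo the current basis, so we have a Gröbner basis.
Inter-reduce: drop elements whose leading term is divisible by another's, tail-reduce, and make monic.
Reduced Gröbner basis: {a² - a + 1, ab - a + b - 1, b² + a - b + 1}.

Buchberger on the second generating set:
h_1 = -ab + a - b + 1, LT = ab.
h_2 = ab + b² + b, LT = ab.

S(h_1,h_2): lcm = ab. S = -b² - a - 1.
  leading term b²: no divisor's leading term divides it; move -b² to the remainder.
  leading term a: no divisor's leading term divides it; move -a to the remainder.
  leading term 1: no divisor's leading term divides it; move -1 to the remainder.
  remainder -b² - a - 1 ≠ 0; add k_3 = -b² - a - 1 to the basis.

S(h_1,k_3): lcm = ab². S = -a² - ab + b² - a - b.
  leading term a²: no divisor's leading term divides it; move -a² to the remainder.
  leading term ab: subtract (1)·h_1 from -ab + b² - a - b → b² + a - 1
  leading term b²: subtract (-1)·k_3 from b² + a - 1 → 1
  leading term 1: no divisor's leading term divides it; move 1 to the remainder.
  remainder -a² + 1 ≠ 0; add k_4 = -a² + 1 to the basis.

The other S-polynomials (S(h_2,k_3), S(h_1,k_4), S(h_2,k_4), S(k_3,k_4)) all reduce to 0 modulo the current basis, so we have a Gröbner basis.
Inter-reduce: drop elements whose leading term is divisible by another's, tail-reduce, and make monic.
Reduced Gröbner basis: {a² - 1, ab - a + b - 1, b² + a + 1}.

Since the reduced bases disagree, the two ideals are not the same.

No, the ideals differ.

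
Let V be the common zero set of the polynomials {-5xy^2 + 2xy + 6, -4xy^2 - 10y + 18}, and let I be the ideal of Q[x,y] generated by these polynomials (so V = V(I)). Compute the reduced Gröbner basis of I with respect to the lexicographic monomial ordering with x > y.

f_1 = -5xy^2 + 2xy + 6, LT = xy^2.
f_2 = -4xy^2 - 10y + 18, LT = xy^2.

S(f_1,f_2): lcm = xy^2. S = -2/5xy - 5/2y + 33/10.
  leading term xy: no divisor's leading term divides it; move -2/5xy to the remainder.
  leading term y: no divisor's leading term divides it; move -5/2y to the remainder.
  leading term 1: no divisor's leading term divides it; move 33/10 to the remainder.
  remainder -2/5xy - 5/2y + 33/10 ≠ 0; add g_3 = -2/5xy - 5/2y + 33/10 to the basis.

S(f_1,g_3): lcm = xy^2. S = -2/5xy - 25/4y^2 + 33/4y - 6/5.
  leading term xy: subtract (1)·g_3 from -2/5xy - 25/4y^2 + 33/4y - 6/5 → -25/4y^2 + 43/4y - 9/2
  leading term y^2: no divisor's leading term divides it; move -25/4y^2 to the remainder.
  leading term y: no divisor's leading term divides it; move 43/4y to the remainder.
  leading term 1: no divisor's leading term divides it; move -9/2 to the remainder.
  remainder -25/4y^2 + 43/4y - 9/2 ≠ 0; add g_4 = -25/4y^2 + 43/4y - 9/2 to the basis.

S(f_1,g_4): lcm = xy^2. S = 33/25xy - 18/25x - 6/5.
  leading term xy: subtract (-33/10)·g_3 from 33/25xy - 18/25x - 6/5 → -18/25x - 33/4y + 969/100
  leading term x: no divisor's leading term divides it; move -18/25x to the remainder.
  leading term y: no divisor's leading term divides it; move -33/4y to the remainder.
  leading term 1: no divisor's leading term divides it; move 969/100 to the remainder.
  remainder -18/25x - 33/4y + 969/100 ≠ 0; add g_5 = -18/25x - 33/4y + 969/100 to the basis.

The other S-polynomials (S(f_2,g_3), S(f_2,g_4), S(g_3,g_4), S(f_1,g_5), S(f_2,g_5), S(g_3,g_5), S(g_4,g_5)) all reduce to 0 modulo the current basis, so we have a Gröbner basis.
Inter-reduce: drop elements whose leading term is divisible by another's, tail-reduce, and make monic.

G = {x + 275/24y - 323/24, y^2 - 43/25y + 18/25}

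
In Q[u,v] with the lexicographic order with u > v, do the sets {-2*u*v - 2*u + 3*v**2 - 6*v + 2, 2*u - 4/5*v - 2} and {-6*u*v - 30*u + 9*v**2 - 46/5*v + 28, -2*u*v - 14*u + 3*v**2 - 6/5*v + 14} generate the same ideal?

Equality of ideals is decidable: compute both reduced Gröbner bases (unique for the ordering) and check whether they agree.
Buchberger on the first generating set:
f_1 = -2*u*v - 2*u + 3*v**2 - 6*v + 2, LT = u*v.
f_2 = 2*u - 4/5*v - 2, LT = u.

S(f_1,f_2): lcm = u*v. S = u - 11/10*v**2 + 4*v - 1.
  reduce S modulo (f_1, f_2):
  remainder -11/10*v**2 + 22/5*v ≠ 0; add g_3 = -11/10*v**2 + 22/5*v to the basis.

The other S-polynomials (S(f_1,g_3), S(f_2,g_3)) all reduce to 0 modulo the current basis, so we have a Gröbner basis.
Inter-reduce: drop elements whose leading term is divisible by another's, tail-reduce, and make monic.
Reduced Gröbner basis: {u - 2/5*v - 1, v**2 - 4*v}.

Buchberger on the second generating set:
h_1 = -6*u*v - 30*u + 9*v**2 - 46/5*v + 28, LT = u*v.
h_2 = -2*u*v - 14*u + 3*v**2 - 6/5*v + 14, LT = u*v.

S(h_1,h_2): lcm = u*v. S = -2*u + 14/15*v + 7/3.
  reduce S modulo (h_1, h_2):
  remainder -2*u + 14/15*v + 7/3 ≠ 0; add k_3 = -2*u + 14/15*v + 7/3 to the basis.

S(h_1,k_3): lcm = u*v. S = 5*u - 31/30*v**2 + 27/10*v - 14/3.
  reduce S modulo (h_1, h_2, k_3):
  remainder -31/30*v**2 + 151/30*v + 7/6 ≠ 0; add k_4 = -31/30*v**2 + 151/30*v + 7/6 to the basis.

The other S-polynomials (S(h_2,k_3), S(h_1,k_4), S(h_2,k_4), S(k_3,k_4)) all reduce to 0 modulo the current basis, so we have a Gröbner basis.
Inter-reduce: drop elements whose leading term is divisible by another's, tail-reduce, and make monic.
Reduced Gröbner basis: {u - 7/15*v - 7/6, v**2 - 151/31*v - 35/31}.

Since the reduced bases disagree, the two ideals are not the same.
The same test decides containment: I ⊆ J iff every generator of I reduces to 0 modulo a Gröbner basis of J.

No, the ideals differ.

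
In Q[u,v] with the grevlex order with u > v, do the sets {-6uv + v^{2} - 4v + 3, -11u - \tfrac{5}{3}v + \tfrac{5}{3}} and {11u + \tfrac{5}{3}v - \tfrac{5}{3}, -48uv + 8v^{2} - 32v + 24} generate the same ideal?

Two ideals are equal iff their reduced Gröbner bases coincide (the reduced basis is unique for a fixed ordering).
Buchberger on the first generating set:
f_1 = -6uv + v^{2} - 4v + 3, LT = uv.
f_2 = -11u - \tfrac{5}{3}v + \tfrac{5}{3}, LT = u.

S(f_1,f_2): lcm = uv. S = -\tfrac{7}{22}v^{2} + \tfrac{9}{11}v - \tfrac{1}{2}.
  leading term v^{2}: no divisor's leading term divides it; move -\tfrac{7}{22}v^{2} to the remainder.
  leading term v: no divisor's leading term divides it; move \tfrac{9}{11}v to the remainder.
  leading term 1: no divisor's leading term divides it; move -\tfrac{1}{2} to the remainder.
  remainder -\tfrac{7}{22}v^{2} + \tfrac{9}{11}v - \tfrac{1}{2} ≠ 0; add g_3 = -\tfrac{7}{22}v^{2} + \tfrac{9}{11}v - \tfrac{1}{2} to the basis.

The other S-polynomials (S(f_1,g_3), S(f_2,g_3)) all reduce to 0 modulo the current basis, so we have a Gröbner basis.
Inter-reduce: drop elements whose leading term is divisible by another's, tail-reduce, and make monic.
Reduced Gröbner basis: {v^{2} - \tfrac{18}{7}v + \tfrac{11}{7}, u + \tfrac{5}{33}v - \tfrac{5}{33}}.

Buchberger on the second generating set:
h_1 = 11u + \tfrac{5}{3}v - \tfrac{5}{3}, LT = u.
h_2 = -48uv + 8v^{2} - 32v + 24, LT = uv.

S(h_1,h_2): lcm = uv. S = \tfrac{7}{22}v^{2} - \tfrac{9}{11}v + \tfrac{1}{2}.
  leading term v^{2}: no divisor's leading term divides it; move \tfrac{7}{22}v^{2} to the remainder.
  leading term v: no divisor's leading term divides it; move -\tfrac{9}{11}v to the remainder.
  leading term 1: no divisor's leading term divides it; move \tfrac{1}{2} to the remainder.
  remainder \tfrac{7}{22}v^{2} - \tfrac{9}{11}v + \tfrac{1}{2} ≠ 0; add k_3 = \tfrac{7}{22}v^{2} - \tfrac{9}{11}v + \tfrac{1}{2} to the basis.

The other S-polynomials (S(h_1,k_3), S(h_2,k_3)) all reduce to 0 modulo the current basis, so we have a Gröbner basis.
Inter-reduce: drop elements whose leading term is divisible by another's, tail-reduce, and make monic.
Reduced Gröbner basis: {v^{2} - \tfrac{18}{7}v + \tfrac{11}{7}, u + \tfrac{5}{33}v - \tfrac{5}{33}}.

Same reduced basis, so the two generating sets span the same ideal.
The choice of monomial ordering does not affect the verdict — as long as both bases are computed under the same ordering, their equality decides ideal equality.

Yes, the ideals are equal.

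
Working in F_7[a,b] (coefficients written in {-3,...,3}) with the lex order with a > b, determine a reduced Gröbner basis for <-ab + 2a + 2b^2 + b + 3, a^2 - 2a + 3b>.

G = {a + 3b^3 + 3b^2 - 3b - 2, b^4 - b^3 - 3b}

f_1 = -ab + 2a + 2b^2 + b + 3, LT = ab.
f_2 = a^2 - 2a + 3b, LT = a^2.

S(f_1,f_2): lcm = a^2b. S = -2a^2 - 2ab^2 + ab - 3a - 3b^2.
  reduce S modulo (f_1, f_2):
  remainder a + 3b^3 + 3b^2 - 3b - 2 ≠ 0; add g_3 = a + 3b^3 + 3b^2 - 3b - 2 to the basis.

S(f_1,g_3): lcm = ab. S = -2a - 3b^4 - 3b^3 + b^2 + b - 3.
  reduce S modulo (f_1, f_2, g_3):
  remainder -3b^4 + 3b^3 + 2b ≠ 0; add g_4 = -3b^4 + 3b^3 + 2b to the basis.

The other S-polynomials (S(f_2,g_3), S(f_1,g_4), S(f_2,g_4), S(g_3,g_4)) all reduce to 0 modulo the current basis, so we have a Gröbner basis.
Inter-reduce: drop elements whose leading term is divisible by another's, tail-reduce, and make monic.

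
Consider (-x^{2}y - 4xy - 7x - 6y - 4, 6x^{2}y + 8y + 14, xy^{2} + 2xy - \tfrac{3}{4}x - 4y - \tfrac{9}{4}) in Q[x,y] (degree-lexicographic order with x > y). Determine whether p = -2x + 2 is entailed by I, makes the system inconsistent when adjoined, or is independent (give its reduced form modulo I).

-2x + 2 lies in I (it reduces to 0).

First compute the reduced Gröbner basis of I by Buchberger's algorithm.
f_1 = -x^{2}y - 4xy - 7x - 6y - 4, LT = x^{2}y.
f_2 = 6x^{2}y + 8y + 14, LT = x^{2}y.
f_3 = xy^{2} + 2xy - \tfrac{3}{4}x - 4y - \tfrac{9}{4}, LT = xy^{2}.

S(f_1,f_2): lcm = x^{2}y. S = 4xy + 7x + \tfrac{14}{3}y + \tfrac{5}{3}.
  leading term xy: no divisor's leading term divides it; move 4xy to the remainder.
  leading term x: no divisor's leading term divides it; move 7x to the remainder.
  leading term y: no divisor's leading term divides it; move \tfrac{14}{3}y to the remainder.
  leading term 1: no divisor's leading term divides it; move \tfrac{5}{3} to the remainder.
  remainder 4xy + 7x + \tfrac{14}{3}y + \tfrac{5}{3} ≠ 0; add h_4 = 4xy + 7x + \tfrac{14}{3}y + \tfrac{5}{3} to the basis.

S(f_1,f_3): lcm = x^{2}y^{2}. S = -2x^{2}y + 4xy^{2} + \tfrac{3}{4}x^{2} + 11xy + 6y^{2} + \tfrac{9}{4}x + 4y.
  leading term x^{2}y: subtract (2)·f_1 from -2x^{2}y + 4xy^{2} + \tfrac{3}{4}x^{2} + 11xy + 6y^{2} + \tfrac{9}{4}x + 4y → 4xy^{2} + \tfrac{3}{4}x^{2} + 19xy + 6y^{2} + \tfrac{65}{4}x + 16y + 8
  leading term xy^{2}: subtract (4)·f_3 from 4xy^{2} + \tfrac{3}{4}x^{2} + 19xy + 6y^{2} + \tfrac{65}{4}x + 16y + 8 → \tfrac{3}{4}x^{2} + 11xy + 6y^{2} + \tfrac{77}{4}x + 32y + 17
  leading term x^{2}: no divisor's leading term divides it; move \tfrac{3}{4}x^{2} to the remainder.
  leading term xy: subtract (\tfrac{11}{4})·h_4 from 11xy + 6y^{2} + \tfrac{77}{4}x + 32y + 17 → 6y^{2} + \tfrac{115}{6}y + \tfrac{149}{12}
  leading term y^{2}: no divisor's leading term divides it; move 6y^{2} to the remainder.
  leading term y: no divisor's leading term divides it; move \tfrac{115}{6}y to the remainder.
  leading term 1: no divisor's leading term divides it; move \tfrac{149}{12} to the remainder.
  remainder \tfrac{3}{4}x^{2} + 6y^{2} + \tfrac{115}{6}y + \tfrac{149}{12} ≠ 0; add h_5 = \tfrac{3}{4}x^{2} + 6y^{2} + \tfrac{115}{6}y + \tfrac{149}{12} to the basis.

S(f_2,f_3): lcm = x^{2}y^{2}. S = -2x^{2}y + \tfrac{3}{4}x^{2} + 4xy + \tfrac{4}{3}y^{2} + \tfrac{9}{4}x + \tfrac{7}{3}y.
  leading term x^{2}y: subtract (2)·f_1 from -2x^{2}y + \tfrac{3}{4}x^{2} + 4xy + \tfrac{4}{3}y^{2} + \tfrac{9}{4}x + \tfrac{7}{3}y → \tfrac{3}{4}x^{2} + 12xy + \tfrac{4}{3}y^{2} + \tfrac{65}{4}x + \tfrac{43}{3}y + 8
  leading term x^{2}: subtract (1)·h_5 from \tfrac{3}{4}x^{2} + 12xy + \tfrac{4}{3}y^{2} + \tfrac{65}{4}x + \tfrac{43}{3}y + 8 → 12xy - \tfrac{14}{3}y^{2} + \tfrac{65}{4}x - \tfrac{29}{6}y - \tfrac{53}{12}
  leading term xy: subtract (3)·h_4 from 12xy - \tfrac{14}{3}y^{2} + \tfrac{65}{4}x - \tfrac{29}{6}y - \tfrac{53}{12} → -\tfrac{14}{3}y^{2} - \tfrac{19}{4}x - \tfrac{113}{6}y - \tfrac{113}{12}
  leading term y^{2}: no divisor's leading term divides it; move -\tfrac{14}{3}y^{2} to the remainder.
  leading term x: no divisor's leading term divides it; move -\tfrac{19}{4}x to the remainder.
  leading term y: no divisor's leading term divides it; move -\tfrac{113}{6}y to the remainder.
  leading term 1: no divisor's leading term divides it; move -\tfrac{113}{12} to the remainder.
  remainder -\tfrac{14}{3}y^{2} - \tfrac{19}{4}x - \tfrac{113}{6}y - \tfrac{113}{12} ≠ 0; add h_6 = -\tfrac{14}{3}y^{2} - \tfrac{19}{4}x - \tfrac{113}{6}y - \tfrac{113}{12} to the basis.

S(f_1,h_4): lcm = x^{2}y. S = -\tfrac{7}{4}x^{2} + \tfrac{17}{6}xy + \tfrac{79}{12}x + 6y + 4.
  leading term x^{2}: subtract (-\tfrac{7}{3})·h_5 from -\tfrac{7}{4}x^{2} + \tfrac{17}{6}xy + \tfrac{79}{12}x + 6y + 4 → \tfrac{17}{6}xy + 14y^{2} + \tfrac{79}{12}x + \tfrac{913}{18}y + \tfrac{1187}{36}
  leading term xy: subtract (\tfrac{17}{24})·h_4 from \tfrac{17}{6}xy + 14y^{2} + \tfrac{79}{12}x + \tfrac{913}{18}y + \tfrac{1187}{36} → 14y^{2} + \tfrac{13}{8}x + \tfrac{569}{12}y + \tfrac{763}{24}
  leading term y^{2}: subtract (-3)·h_6 from 14y^{2} + \tfrac{13}{8}x + \tfrac{569}{12}y + \tfrac{763}{24} → -\tfrac{101}{8}x - \tfrac{109}{12}y + \tfrac{85}{24}
  leading term x: no divisor's leading term divides it; move -\tfrac{101}{8}x to the remainder.
  leading term y: no divisor's leading term divides it; move -\tfrac{109}{12}y to the remainder.
  leading term 1: no divisor's leading term divides it; move \tfrac{85}{24} to the remainder.
  remainder -\tfrac{101}{8}x - \tfrac{109}{12}y + \tfrac{85}{24} ≠ 0; add h_7 = -\tfrac{101}{8}x - \tfrac{109}{12}y + \tfrac{85}{24} to the basis.

S(f_1,h_5): lcm = x^{2}y. S = -8y^{3} + 4xy - \tfrac{230}{9}y^{2} + 7x - \tfrac{95}{9}y + 4.
  leading term y^{3}: subtract (\tfrac{12}{7}y)·h_6 from -8y^{3} + 4xy - \tfrac{230}{9}y^{2} + 7x - \tfrac{95}{9}y + 4 → \tfrac{85}{7}xy + \tfrac{424}{63}y^{2} + 7x + \tfrac{352}{63}y + 4
  leading term xy: subtract (\tfrac{85}{28})·h_4 from \tfrac{85}{7}xy + \tfrac{424}{63}y^{2} + 7x + \tfrac{352}{63}y + 4 → \tfrac{424}{63}y^{2} - \tfrac{57}{4}x - \tfrac{1081}{126}y - \tfrac{89}{84}
  leading term y^{2}: subtract (-\tfrac{212}{147})·h_6 from \tfrac{424}{63}y^{2} - \tfrac{57}{4}x - \tfrac{1081}{126}y - \tfrac{89}{84} → -\tfrac{12407}{588}x - \tfrac{31523}{882}y - \tfrac{25825}{1764}
  leading term x: subtract (\tfrac{24814}{14847})·h_7 from -\tfrac{12407}{588}x - \tfrac{31523}{882}y - \tfrac{25825}{1764} → -\tfrac{915730}{44541}y - \tfrac{915730}{44541}
  leading term y: no divisor's leading term divides it; move -\tfrac{915730}{44541}y to the remainder.
  leading term 1: no divisor's leading term divides it; move -\tfrac{915730}{44541} to the remainder.
  remainder -\tfrac{915730}{44541}y - \tfrac{915730}{44541} ≠ 0; add h_8 = -\tfrac{915730}{44541}y - \tfrac{915730}{44541} to the basis.

The other S-polynomials (S(f_2,h_4), S(f_3,h_4), S(f_2,h_5), S(f_3,h_5), S(h_4,h_5), S(f_1,h_6), S(f_2,h_6), S(f_3,h_6), S(h_4,h_6), S(h_5,h_6), S(f_1,h_7), S(f_2,h_7), S(f_3,h_7), S(h_4,h_7), S(h_5,h_7), S(h_6,h_7), S(f_1,h_8), S(f_2,h_8), S(f_3,h_8), S(h_4,h_8), S(h_5,h_8), S(h_6,h_8), S(h_7,h_8)) all reduce to 0 modulo the current basis, so we have a Gröbner basis.
Inter-reduce: drop elements whose leading term is divisible by another's, tail-reduce, and make monic.
Reduced Gröbner basis: {x - 1, y + 1}.
Label its elements g_1 = x - 1, g_2 = y + 1.

Reduce p = -2x + 2 modulo G:
  leading term x: subtract (-2)·g_1 from -2x + 2 → 0
  normal form = 0.
Since the normal form is 0, p ∈ I.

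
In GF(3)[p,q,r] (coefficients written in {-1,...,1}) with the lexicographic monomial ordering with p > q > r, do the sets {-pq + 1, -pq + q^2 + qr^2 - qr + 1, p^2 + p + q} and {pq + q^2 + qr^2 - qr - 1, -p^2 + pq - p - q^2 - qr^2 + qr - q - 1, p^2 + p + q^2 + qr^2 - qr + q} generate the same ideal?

For a fixed monomial order, each ideal has a unique reduced Gröbner basis; comparing bases decides equality.
Buchberger on the first generating set:
f_1 = -pq + 1, LT = pq.
f_2 = -pq + q^2 + qr^2 - qr + 1, LT = pq.
f_3 = p^2 + p + q, LT = p^2.

S(f_1,f_2): lcm = pq. S = q^2 + qr^2 - qr.
  reduce S modulo (f_1, f_2, f_3):
  remainder q^2 + qr^2 - qr ≠ 0; add g_4 = q^2 + qr^2 - qr to the basis.

S(f_1,f_3): lcm = p^2q. S = -pq - p - q^2.
  reduce S modulo (f_1, f_2, f_3, g_4):
  remainder -p + qr^2 - qr - 1 ≠ 0; add g_5 = -p + qr^2 - qr - 1 to the basis.

S(f_2,f_3): lcm = p^2q. S = -pq^2 - pqr^2 + pqr - pq - p - q^2.
  reduce S modulo (f_1, f_2, f_3, g_4, g_5):
  remainder -q - r^2 + r ≠ 0; add g_6 = -q - r^2 + r to the basis.

S(f_1,g_5): lcm = pq. S = q^2r^2 - q^2r - q - 1.
  reduce S modulo (f_1, f_2, f_3, g_4, g_5, g_6):
  remainder r^6 - r^3 + r^2 - r - 1 ≠ 0; add g_7 = r^6 - r^3 + r^2 - r - 1 to the basis.

The other S-polynomials (S(f_1,g_4), S(f_2,g_4), S(f_3,g_4), S(f_2,g_5), S(f_3,g_5), S(g_4,g_5), S(f_1,g_6), S(f_2,g_6), S(f_3,g_6), S(g_4,g_6), S(g_5,g_6), S(f_1,g_7), S(f_2,g_7), S(f_3,g_7), S(g_4,g_7), S(g_5,g_7), S(g_6,g_7)) all reduce to 0 modulo the current basis, so we have a Gröbner basis.
Inter-reduce: drop elements whose leading term is divisible by another's, tail-reduce, and make monic.
Reduced Gröbner basis: {p + r^4 + r^3 + r^2 + 1, q + r^2 - r, r^6 - r^3 + r^2 - r - 1}.

Buchberger on the second generating set:
h_1 = pq + q^2 + qr^2 - qr - 1, LT = pq.
h_2 = -p^2 + pq - p - q^2 - qr^2 + qr - q - 1, LT = p^2.
h_3 = p^2 + p + q^2 + qr^2 - qr + q, LT = p^2.

S(h_1,h_2): lcm = p^2q. S = -pq^2 + pqr^2 - pqr - pq - p - q^3 - q^2r^2 + q^2r - q^2 - q.
  reduce S modulo (h_1, h_2, h_3):
  remainder -p - q^2r^2 + q^2r - qr^4 - qr^3 - qr + q + r^2 - r - 1 ≠ 0; add k_4 = -p - q^2r^2 + q^2r - qr^4 - qr^3 - qr + q + r^2 - r - 1 to the basis.

S(h_1,h_3): lcm = p^2q. S = pq^2 + pqr^2 - pqr - pq - p - q^3 - q^2r^2 + q^2r - q^2.
  reduce S modulo (h_1, h_2, h_3, k_4):
  remainder q^3 + q^2r^2 - q^2r ≠ 0; add k_5 = q^3 + q^2r^2 - q^2r to the basis.

S(h_2,h_3): lcm = p^2. S = -pq + 1.
  reduce S modulo (h_1, h_2, h_3, k_4, k_5):
  remainder q^2 + qr^2 - qr ≠ 0; add k_6 = q^2 + qr^2 - qr to the basis.

S(h_1,k_4): lcm = pq. S = -q^3r^2 + q^3r - q^2r^4 - q^2r^3 - q^2r - q^2 - qr^2 + qr - q - 1.
  reduce S modulo (h_1, h_2, h_3, k_4, k_5, k_6):
  remainder -qr^4 - qr^3 - qr^2 - q - 1 ≠ 0; add k_7 = -qr^4 - qr^3 - qr^2 - q - 1 to the basis.

S(h_1,k_6): lcm = pq^2. S = -pqr^2 + pqr + q^3 + q^2r^2 - q^2r - q.
  reduce S modulo (h_1, h_2, h_3, k_4, k_5, k_6, k_7):
  remainder -q - r^2 + r ≠ 0; add k_8 = -q - r^2 + r to the basis.

S(k_7,k_8): lcm = qr^4. S = qr^3 + qr^2 + q - r^6 + r^5 + 1.
  reduce S modulo (h_1, h_2, h_3, k_4, k_5, k_6, k_7, k_8):
  remainder -r^6 + r^3 - r^2 + r + 1 ≠ 0; add k_9 = -r^6 + r^3 - r^2 + r + 1 to the basis.

The other S-polynomials (S(h_2,k_4), S(h_3,k_4), S(h_1,k_5), S(h_2,k_5), S(h_3,k_5), S(k_4,k_5), S(h_2,k_6), S(h_3,k_6), S(k_4,k_6), S(k_5,k_6), S(h_1,k_7), S(h_2,k_7), S(h_3,k_7), S(k_4,k_7), S(k_5,k_7), S(k_6,k_7), S(h_1,k_8), S(h_2,k_8), S(h_3,k_8), S(k_4,k_8), S(k_5,k_8), S(k_6,k_8), S(h_1,k_9), S(h_2,k_9), S(h_3,k_9), S(k_4,k_9), S(k_5,k_9), S(k_6,k_9), S(k_7,k_9), S(k_8,k_9)) all reduce to 0 modulo the current basis, so we have a Gröbner basis.
Inter-reduce: drop elements whose leading term is divisible by another's, tail-reduce, and make monic.
Reduced Gröbner basis: {p + r^4 + r^3 + r^2 + 1, q + r^2 - r, r^6 - r^3 + r^2 - r - 1}.

These coincide, so the ideals are equal.

Yes, the ideals are equal.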